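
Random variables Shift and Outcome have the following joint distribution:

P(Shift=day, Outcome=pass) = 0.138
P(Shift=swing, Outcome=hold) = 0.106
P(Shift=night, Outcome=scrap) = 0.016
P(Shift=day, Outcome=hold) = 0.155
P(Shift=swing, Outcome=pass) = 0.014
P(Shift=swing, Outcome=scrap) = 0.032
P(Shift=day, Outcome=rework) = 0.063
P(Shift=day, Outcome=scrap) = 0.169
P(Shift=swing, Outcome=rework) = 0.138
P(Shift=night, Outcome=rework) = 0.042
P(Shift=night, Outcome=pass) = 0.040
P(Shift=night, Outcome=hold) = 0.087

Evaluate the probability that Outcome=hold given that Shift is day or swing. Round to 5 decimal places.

P(Shift=day) = 0.138 + 0.063 + 0.169 + 0.155 = 0.525.
P(Shift=swing) = 0.014 + 0.138 + 0.032 + 0.106 = 0.290.
P(Shift ∈ {day, swing}) = 0.525 + 0.290 = 0.815; P(Outcome=hold, Shift ∈ {day, swing}) = 0.155 + 0.106 = 0.261.
P(Outcome=hold | Shift ∈ {day, swing}) = 0.261/0.815 = 0.32025.

0.32025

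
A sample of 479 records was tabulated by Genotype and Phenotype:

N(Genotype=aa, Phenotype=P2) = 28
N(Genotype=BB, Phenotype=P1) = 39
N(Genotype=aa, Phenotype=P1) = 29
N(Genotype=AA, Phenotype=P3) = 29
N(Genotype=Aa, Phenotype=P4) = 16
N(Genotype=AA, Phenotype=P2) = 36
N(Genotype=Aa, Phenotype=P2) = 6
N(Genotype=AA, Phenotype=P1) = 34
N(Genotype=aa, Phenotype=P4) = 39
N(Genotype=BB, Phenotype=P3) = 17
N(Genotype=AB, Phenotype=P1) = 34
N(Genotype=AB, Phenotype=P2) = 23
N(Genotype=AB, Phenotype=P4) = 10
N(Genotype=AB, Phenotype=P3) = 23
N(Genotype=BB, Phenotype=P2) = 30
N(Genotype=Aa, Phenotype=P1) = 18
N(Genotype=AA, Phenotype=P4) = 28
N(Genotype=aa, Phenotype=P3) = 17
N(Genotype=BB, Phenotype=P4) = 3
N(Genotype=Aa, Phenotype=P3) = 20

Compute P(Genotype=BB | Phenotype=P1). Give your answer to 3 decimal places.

Total with Phenotype=P1: 34 + 18 + 29 + 34 + 39 = 154.
P(Genotype=BB | Phenotype=P1) = 39/154 = 0.253.

0.253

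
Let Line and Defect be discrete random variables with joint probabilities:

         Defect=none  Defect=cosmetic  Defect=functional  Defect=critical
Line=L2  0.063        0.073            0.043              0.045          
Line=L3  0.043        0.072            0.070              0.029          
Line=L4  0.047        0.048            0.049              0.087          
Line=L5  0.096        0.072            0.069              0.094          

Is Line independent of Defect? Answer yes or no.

no

P(Line=L4) = 0.231 and P(Defect=critical) = 0.255, so their product is 0.05891, but P(Line=L4, Defect=critical) = 0.087. Since these differ, Line and Defect are not independent.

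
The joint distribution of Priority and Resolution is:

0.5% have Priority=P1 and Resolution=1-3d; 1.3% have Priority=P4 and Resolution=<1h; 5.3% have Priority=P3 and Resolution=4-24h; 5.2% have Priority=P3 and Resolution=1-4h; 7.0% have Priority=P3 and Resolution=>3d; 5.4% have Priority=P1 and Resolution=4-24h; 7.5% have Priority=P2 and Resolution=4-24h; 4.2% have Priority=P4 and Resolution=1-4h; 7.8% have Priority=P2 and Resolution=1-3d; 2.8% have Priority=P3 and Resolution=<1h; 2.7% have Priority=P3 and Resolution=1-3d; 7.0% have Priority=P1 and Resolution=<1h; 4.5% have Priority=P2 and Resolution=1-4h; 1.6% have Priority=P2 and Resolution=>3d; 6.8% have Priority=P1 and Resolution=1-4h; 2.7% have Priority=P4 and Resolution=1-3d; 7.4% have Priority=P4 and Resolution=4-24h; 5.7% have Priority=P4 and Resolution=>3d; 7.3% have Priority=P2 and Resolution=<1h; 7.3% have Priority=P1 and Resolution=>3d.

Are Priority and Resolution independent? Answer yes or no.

P(Priority=P2) = 0.287 and P(Resolution=>3d) = 0.216, so their product is 0.06199, but P(Priority=P2, Resolution=>3d) = 0.016. Since these differ, Priority and Resolution are not independent.

no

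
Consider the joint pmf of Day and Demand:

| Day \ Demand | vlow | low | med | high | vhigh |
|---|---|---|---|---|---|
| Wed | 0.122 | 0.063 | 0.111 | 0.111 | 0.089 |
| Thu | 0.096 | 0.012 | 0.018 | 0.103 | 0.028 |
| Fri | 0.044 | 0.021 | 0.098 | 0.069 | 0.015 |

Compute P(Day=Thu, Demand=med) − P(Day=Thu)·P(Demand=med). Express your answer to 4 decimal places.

P(Day=Thu) = 0.096 + 0.012 + 0.018 + 0.103 + 0.028 = 0.257.
P(Demand=med) = 0.111 + 0.018 + 0.098 = 0.227.
P(Day=Thu, Demand=med) − P(Day=Thu)P(Demand=med) = 0.018 − 0.257×0.227 = -0.0403.

-0.0403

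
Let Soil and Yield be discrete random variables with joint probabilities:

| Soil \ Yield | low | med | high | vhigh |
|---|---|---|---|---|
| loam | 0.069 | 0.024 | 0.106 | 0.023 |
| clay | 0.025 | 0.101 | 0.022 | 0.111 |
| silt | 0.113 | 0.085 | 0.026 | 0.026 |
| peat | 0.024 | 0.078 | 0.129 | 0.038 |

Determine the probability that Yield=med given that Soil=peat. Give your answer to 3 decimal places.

0.290

P(Soil=peat) = 0.024 + 0.078 + 0.129 + 0.038 = 0.269.
P(Yield=med | Soil=peat) = 0.078/0.269 = 0.290.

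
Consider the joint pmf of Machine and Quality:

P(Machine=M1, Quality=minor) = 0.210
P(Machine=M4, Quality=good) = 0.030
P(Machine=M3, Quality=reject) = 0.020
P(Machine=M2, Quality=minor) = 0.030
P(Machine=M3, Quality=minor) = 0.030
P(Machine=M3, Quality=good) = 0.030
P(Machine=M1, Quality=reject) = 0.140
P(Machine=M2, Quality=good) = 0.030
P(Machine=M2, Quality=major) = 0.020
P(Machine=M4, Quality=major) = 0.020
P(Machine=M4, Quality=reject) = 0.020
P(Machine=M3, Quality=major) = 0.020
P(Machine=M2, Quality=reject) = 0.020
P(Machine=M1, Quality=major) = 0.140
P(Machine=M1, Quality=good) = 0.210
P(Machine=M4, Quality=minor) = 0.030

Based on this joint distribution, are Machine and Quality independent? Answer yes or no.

Every cell satisfies P(Machine,Quality) = P(Machine)·P(Quality). For instance P(Machine=M1) = 0.700, P(Quality=minor) = 0.300, and 0.700×0.300 = 0.210 matches the joint entry. So Machine and Quality are independent.

yes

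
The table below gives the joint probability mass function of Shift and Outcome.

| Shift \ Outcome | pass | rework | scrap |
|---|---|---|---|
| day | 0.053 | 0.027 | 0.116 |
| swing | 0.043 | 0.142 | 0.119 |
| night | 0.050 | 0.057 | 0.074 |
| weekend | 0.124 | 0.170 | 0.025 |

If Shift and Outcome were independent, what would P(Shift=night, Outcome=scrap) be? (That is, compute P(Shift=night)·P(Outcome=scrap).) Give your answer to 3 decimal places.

0.060

P(Shift=night) = 0.050 + 0.057 + 0.074 = 0.181.
P(Outcome=scrap) = 0.116 + 0.119 + 0.074 + 0.025 = 0.334.
Product: 0.181 × 0.334 = 0.060.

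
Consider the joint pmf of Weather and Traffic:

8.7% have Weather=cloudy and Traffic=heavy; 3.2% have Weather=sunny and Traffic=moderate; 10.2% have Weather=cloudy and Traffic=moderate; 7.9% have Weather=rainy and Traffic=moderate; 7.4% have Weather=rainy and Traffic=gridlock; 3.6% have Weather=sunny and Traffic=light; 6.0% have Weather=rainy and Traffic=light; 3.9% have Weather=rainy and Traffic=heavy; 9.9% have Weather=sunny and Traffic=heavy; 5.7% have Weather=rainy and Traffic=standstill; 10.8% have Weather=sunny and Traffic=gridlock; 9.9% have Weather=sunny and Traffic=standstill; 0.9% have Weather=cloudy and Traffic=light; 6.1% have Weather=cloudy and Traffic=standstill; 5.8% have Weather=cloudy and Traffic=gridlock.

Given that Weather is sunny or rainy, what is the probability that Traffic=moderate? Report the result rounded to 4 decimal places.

0.1625

P(Weather=sunny) = 0.036 + 0.032 + 0.099 + 0.108 + 0.099 = 0.374.
P(Weather=rainy) = 0.060 + 0.079 + 0.039 + 0.074 + 0.057 = 0.309.
P(Weather ∈ {sunny, rainy}) = 0.374 + 0.309 = 0.683; P(Traffic=moderate, Weather ∈ {sunny, rainy}) = 0.032 + 0.079 = 0.111.
P(Traffic=moderate | Weather ∈ {sunny, rainy}) = 0.111/0.683 = 0.1625.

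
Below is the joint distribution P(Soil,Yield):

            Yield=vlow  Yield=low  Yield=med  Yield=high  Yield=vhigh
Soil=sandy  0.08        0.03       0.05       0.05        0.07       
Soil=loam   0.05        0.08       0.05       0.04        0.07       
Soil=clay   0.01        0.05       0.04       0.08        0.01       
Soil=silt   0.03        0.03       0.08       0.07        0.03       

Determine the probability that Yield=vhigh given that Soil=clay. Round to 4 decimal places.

0.0526

P(Soil=clay) = 0.01 + 0.05 + 0.04 + 0.08 + 0.01 = 0.19.
P(Yield=vhigh | Soil=clay) = 0.01/0.19 = 0.0526.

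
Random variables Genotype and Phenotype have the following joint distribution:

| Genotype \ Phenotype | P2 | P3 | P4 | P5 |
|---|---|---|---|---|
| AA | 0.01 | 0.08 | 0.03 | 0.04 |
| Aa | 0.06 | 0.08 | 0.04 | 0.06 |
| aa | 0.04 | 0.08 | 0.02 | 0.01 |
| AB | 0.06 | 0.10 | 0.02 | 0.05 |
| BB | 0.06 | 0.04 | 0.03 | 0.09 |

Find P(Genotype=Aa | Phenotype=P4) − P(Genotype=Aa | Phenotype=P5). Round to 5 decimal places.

P(Phenotype=P4) = 0.03 + 0.04 + 0.02 + 0.02 + 0.03 = 0.14; P(Genotype=Aa | Phenotype=P4) = 0.04/0.14 = 0.285714.
P(Phenotype=P5) = 0.04 + 0.06 + 0.01 + 0.05 + 0.09 = 0.25; P(Genotype=Aa | Phenotype=P5) = 0.06/0.25 = 0.240000.
Difference = 0.04571.

0.04571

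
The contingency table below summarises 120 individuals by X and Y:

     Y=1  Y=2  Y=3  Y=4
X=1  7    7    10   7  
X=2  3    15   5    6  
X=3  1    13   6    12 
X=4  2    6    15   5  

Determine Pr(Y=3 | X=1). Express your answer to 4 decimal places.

0.3226

Total with X=1: 7 + 7 + 10 + 7 = 31.
P(Y=3 | X=1) = 10/31 = 0.3226.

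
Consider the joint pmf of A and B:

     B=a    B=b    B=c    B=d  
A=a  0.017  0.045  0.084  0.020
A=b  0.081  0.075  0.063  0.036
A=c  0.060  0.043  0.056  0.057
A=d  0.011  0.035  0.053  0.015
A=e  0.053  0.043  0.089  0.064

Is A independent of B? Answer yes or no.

no

P(A=a) = 0.166 and P(B=c) = 0.345, so their product is 0.05727, but P(A=a, B=c) = 0.084. Since these differ, A and B are not independent.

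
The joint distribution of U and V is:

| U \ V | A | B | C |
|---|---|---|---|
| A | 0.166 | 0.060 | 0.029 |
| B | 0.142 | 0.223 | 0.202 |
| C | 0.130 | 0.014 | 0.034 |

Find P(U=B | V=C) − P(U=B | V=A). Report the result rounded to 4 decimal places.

0.4381

P(V=C) = 0.029 + 0.202 + 0.034 = 0.265; P(U=B | V=C) = 0.202/0.265 = 0.76226.
P(V=A) = 0.166 + 0.142 + 0.130 = 0.438; P(U=B | V=A) = 0.142/0.438 = 0.32420.
Difference = 0.4381.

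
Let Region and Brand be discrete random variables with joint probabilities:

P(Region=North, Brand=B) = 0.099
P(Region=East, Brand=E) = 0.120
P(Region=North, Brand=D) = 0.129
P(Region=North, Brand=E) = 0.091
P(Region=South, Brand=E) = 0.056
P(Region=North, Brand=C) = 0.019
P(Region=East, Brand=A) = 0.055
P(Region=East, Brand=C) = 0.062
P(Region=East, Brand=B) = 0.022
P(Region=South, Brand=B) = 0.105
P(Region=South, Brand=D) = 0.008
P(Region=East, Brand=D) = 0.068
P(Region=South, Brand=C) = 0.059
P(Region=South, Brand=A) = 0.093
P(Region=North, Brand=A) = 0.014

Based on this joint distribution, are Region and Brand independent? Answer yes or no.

P(Region=South) = 0.321 and P(Brand=D) = 0.205, so their product is 0.06581, but P(Region=South, Brand=D) = 0.008. Since these differ, Region and Brand are not independent.

no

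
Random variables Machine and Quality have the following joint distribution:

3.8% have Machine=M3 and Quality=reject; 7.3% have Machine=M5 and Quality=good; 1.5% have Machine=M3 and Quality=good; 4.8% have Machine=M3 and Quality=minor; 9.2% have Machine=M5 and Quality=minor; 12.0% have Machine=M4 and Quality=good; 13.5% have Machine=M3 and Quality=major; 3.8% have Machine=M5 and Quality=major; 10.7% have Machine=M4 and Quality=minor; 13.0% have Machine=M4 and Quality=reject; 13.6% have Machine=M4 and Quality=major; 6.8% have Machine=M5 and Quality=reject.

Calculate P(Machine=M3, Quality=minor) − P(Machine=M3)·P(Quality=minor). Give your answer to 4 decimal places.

-0.0103

P(Machine=M3) = 0.015 + 0.048 + 0.135 + 0.038 = 0.236.
P(Quality=minor) = 0.048 + 0.107 + 0.092 = 0.247.
P(Machine=M3, Quality=minor) − P(Machine=M3)P(Quality=minor) = 0.048 − 0.236×0.247 = -0.0103.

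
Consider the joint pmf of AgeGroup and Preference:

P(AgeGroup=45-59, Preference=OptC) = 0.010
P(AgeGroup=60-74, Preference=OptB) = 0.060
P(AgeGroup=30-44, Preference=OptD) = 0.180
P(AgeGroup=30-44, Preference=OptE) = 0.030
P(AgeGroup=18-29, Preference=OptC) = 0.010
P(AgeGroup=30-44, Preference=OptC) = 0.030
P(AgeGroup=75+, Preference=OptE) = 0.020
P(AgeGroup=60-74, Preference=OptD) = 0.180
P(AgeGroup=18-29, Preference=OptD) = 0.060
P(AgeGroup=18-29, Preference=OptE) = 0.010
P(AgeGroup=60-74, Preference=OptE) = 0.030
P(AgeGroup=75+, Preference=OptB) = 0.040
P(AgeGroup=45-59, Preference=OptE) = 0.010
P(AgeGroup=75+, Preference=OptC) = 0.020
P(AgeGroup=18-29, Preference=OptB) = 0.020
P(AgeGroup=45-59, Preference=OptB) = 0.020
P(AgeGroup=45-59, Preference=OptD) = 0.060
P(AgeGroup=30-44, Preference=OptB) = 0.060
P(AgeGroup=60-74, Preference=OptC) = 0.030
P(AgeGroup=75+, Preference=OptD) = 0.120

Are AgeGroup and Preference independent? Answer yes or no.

Every cell satisfies P(AgeGroup,Preference) = P(AgeGroup)·P(Preference). For instance P(AgeGroup=30-44) = 0.300, P(Preference=OptE) = 0.100, and 0.300×0.100 = 0.030 matches the joint entry. So AgeGroup and Preference are independent.

yes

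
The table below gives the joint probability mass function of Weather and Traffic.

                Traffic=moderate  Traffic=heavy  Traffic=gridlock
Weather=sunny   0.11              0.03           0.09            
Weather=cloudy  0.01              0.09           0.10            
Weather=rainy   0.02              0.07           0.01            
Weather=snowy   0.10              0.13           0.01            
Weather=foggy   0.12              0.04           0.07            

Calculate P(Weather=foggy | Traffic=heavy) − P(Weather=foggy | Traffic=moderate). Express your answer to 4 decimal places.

-0.2222

P(Traffic=heavy) = 0.03 + 0.09 + 0.07 + 0.13 + 0.04 = 0.36; P(Weather=foggy | Traffic=heavy) = 0.04/0.36 = 0.11111.
P(Traffic=moderate) = 0.11 + 0.01 + 0.02 + 0.10 + 0.12 = 0.36; P(Weather=foggy | Traffic=moderate) = 0.12/0.36 = 0.33333.
Difference = -0.2222.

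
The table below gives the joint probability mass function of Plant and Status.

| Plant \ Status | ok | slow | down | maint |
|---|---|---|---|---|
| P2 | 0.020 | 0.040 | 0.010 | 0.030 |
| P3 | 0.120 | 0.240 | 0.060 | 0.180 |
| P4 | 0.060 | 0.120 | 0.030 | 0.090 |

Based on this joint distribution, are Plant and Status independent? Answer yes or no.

yes

Every cell satisfies P(Plant,Status) = P(Plant)·P(Status). For instance P(Plant=P3) = 0.600, P(Status=ok) = 0.200, and 0.600×0.200 = 0.120 matches the joint entry. So Plant and Status are independent.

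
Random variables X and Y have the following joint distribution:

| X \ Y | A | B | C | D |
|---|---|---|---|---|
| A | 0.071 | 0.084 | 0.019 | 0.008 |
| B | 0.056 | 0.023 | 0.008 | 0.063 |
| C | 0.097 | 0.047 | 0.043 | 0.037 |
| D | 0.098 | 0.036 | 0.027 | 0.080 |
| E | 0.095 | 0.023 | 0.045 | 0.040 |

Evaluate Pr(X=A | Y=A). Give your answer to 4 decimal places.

P(Y=A) = 0.071 + 0.056 + 0.097 + 0.098 + 0.095 = 0.417.
P(X=A | Y=A) = 0.071/0.417 = 0.1703.

0.1703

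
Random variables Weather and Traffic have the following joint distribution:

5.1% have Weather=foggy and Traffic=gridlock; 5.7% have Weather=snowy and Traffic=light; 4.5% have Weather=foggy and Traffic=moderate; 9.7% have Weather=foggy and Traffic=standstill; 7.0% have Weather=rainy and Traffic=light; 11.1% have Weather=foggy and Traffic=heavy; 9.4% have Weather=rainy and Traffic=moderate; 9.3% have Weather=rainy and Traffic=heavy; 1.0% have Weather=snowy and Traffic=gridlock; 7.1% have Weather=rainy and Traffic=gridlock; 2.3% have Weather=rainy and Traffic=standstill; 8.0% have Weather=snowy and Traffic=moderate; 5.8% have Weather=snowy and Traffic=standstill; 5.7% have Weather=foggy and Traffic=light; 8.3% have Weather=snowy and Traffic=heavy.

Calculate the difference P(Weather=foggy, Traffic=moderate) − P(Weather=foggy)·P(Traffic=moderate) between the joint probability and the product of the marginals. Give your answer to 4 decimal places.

-0.0341

P(Weather=foggy) = 0.057 + 0.045 + 0.111 + 0.051 + 0.097 = 0.361.
P(Traffic=moderate) = 0.094 + 0.080 + 0.045 = 0.219.
P(Weather=foggy, Traffic=moderate) − P(Weather=foggy)P(Traffic=moderate) = 0.045 − 0.361×0.219 = -0.0341.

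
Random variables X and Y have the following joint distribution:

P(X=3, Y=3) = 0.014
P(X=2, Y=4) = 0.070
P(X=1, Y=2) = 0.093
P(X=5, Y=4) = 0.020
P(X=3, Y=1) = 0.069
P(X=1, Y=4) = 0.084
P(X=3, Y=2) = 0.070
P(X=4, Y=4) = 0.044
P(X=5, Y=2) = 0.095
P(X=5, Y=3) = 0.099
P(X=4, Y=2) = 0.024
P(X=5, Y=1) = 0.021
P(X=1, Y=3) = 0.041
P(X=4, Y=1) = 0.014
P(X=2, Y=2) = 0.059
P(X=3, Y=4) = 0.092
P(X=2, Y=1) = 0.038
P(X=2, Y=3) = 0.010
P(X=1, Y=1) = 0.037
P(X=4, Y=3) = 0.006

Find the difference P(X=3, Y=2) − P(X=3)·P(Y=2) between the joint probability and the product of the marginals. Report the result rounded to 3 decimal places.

-0.014

P(X=3) = 0.069 + 0.070 + 0.014 + 0.092 = 0.245.
P(Y=2) = 0.093 + 0.059 + 0.070 + 0.024 + 0.095 = 0.341.
P(X=3, Y=2) − P(X=3)P(Y=2) = 0.070 − 0.245×0.341 = -0.014.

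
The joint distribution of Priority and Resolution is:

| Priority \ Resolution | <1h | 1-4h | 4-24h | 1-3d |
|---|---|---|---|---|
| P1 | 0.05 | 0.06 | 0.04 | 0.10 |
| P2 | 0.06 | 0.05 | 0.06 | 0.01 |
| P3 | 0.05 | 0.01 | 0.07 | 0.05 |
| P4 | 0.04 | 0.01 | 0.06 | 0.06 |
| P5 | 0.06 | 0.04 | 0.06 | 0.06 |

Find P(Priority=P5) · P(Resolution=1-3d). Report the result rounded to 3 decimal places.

0.062

P(Priority=P5) = 0.06 + 0.04 + 0.06 + 0.06 = 0.22.
P(Resolution=1-3d) = 0.10 + 0.01 + 0.05 + 0.06 + 0.06 = 0.28.
Product: 0.22 × 0.28 = 0.062.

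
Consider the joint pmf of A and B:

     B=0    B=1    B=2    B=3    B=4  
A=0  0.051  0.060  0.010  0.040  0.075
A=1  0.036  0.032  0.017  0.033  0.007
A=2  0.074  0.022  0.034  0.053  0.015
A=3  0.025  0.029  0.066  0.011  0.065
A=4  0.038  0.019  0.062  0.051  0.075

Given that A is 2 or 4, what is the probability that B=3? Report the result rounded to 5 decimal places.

0.23476

P(A=2) = 0.074 + 0.022 + 0.034 + 0.053 + 0.015 = 0.198.
P(A=4) = 0.038 + 0.019 + 0.062 + 0.051 + 0.075 = 0.245.
P(A ∈ {2, 4}) = 0.198 + 0.245 = 0.443; P(B=3, A ∈ {2, 4}) = 0.053 + 0.051 = 0.104.
P(B=3 | A ∈ {2, 4}) = 0.104/0.443 = 0.23476.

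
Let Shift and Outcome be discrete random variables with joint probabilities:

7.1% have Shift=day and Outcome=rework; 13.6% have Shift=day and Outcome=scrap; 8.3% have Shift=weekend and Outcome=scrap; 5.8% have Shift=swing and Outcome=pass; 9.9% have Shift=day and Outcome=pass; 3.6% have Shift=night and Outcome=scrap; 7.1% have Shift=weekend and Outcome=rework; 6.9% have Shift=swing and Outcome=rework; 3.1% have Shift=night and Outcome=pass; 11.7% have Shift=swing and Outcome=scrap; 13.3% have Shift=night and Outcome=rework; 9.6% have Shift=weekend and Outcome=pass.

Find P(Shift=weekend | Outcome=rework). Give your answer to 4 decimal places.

0.2064

P(Outcome=rework) = 0.071 + 0.069 + 0.133 + 0.071 = 0.344.
P(Shift=weekend | Outcome=rework) = 0.071/0.344 = 0.2064.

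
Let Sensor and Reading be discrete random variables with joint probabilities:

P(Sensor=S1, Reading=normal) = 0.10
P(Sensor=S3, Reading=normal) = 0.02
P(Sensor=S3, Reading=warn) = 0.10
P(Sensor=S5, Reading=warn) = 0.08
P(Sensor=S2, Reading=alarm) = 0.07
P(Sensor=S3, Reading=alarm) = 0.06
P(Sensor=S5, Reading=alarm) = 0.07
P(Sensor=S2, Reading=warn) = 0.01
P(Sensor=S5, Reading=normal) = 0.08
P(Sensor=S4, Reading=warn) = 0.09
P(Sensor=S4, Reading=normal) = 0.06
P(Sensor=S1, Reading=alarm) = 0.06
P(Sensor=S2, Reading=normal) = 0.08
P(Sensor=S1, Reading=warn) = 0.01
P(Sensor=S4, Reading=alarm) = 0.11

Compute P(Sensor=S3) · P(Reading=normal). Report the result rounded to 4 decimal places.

P(Sensor=S3) = 0.02 + 0.10 + 0.06 = 0.18.
P(Reading=normal) = 0.10 + 0.08 + 0.02 + 0.06 + 0.08 = 0.34.
Product: 0.18 × 0.34 = 0.0612.

0.0612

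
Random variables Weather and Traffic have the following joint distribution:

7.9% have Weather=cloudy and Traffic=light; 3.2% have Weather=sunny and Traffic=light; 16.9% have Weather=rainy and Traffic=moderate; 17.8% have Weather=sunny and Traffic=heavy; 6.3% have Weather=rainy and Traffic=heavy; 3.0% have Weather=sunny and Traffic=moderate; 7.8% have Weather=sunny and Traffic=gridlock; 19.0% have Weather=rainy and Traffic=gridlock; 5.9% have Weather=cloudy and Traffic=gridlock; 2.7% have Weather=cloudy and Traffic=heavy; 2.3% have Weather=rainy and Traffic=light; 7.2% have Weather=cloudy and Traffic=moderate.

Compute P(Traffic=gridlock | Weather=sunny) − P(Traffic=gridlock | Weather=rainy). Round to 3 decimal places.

-0.182

P(Weather=sunny) = 0.032 + 0.030 + 0.178 + 0.078 = 0.318; P(Traffic=gridlock | Weather=sunny) = 0.078/0.318 = 0.2453.
P(Weather=rainy) = 0.023 + 0.169 + 0.063 + 0.190 = 0.445; P(Traffic=gridlock | Weather=rainy) = 0.190/0.445 = 0.4270.
Difference = -0.182.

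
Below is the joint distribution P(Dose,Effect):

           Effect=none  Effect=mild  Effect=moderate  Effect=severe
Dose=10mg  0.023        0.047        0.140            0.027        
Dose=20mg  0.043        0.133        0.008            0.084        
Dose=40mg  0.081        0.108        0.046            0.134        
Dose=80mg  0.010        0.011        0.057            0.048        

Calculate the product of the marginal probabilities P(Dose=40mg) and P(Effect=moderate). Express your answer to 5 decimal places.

0.09262

P(Dose=40mg) = 0.081 + 0.108 + 0.046 + 0.134 = 0.369.
P(Effect=moderate) = 0.140 + 0.008 + 0.046 + 0.057 = 0.251.
Product: 0.369 × 0.251 = 0.09262.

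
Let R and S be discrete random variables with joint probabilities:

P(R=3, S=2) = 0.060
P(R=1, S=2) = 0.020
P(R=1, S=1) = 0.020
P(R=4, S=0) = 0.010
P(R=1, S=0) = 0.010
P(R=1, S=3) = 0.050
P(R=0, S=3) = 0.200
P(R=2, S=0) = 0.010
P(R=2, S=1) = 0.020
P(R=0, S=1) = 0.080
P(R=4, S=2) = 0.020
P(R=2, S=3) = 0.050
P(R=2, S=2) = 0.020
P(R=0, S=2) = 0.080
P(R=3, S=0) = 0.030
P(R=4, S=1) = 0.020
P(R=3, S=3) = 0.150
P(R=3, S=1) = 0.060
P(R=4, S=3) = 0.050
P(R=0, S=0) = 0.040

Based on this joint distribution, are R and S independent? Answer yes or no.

yes

Every cell satisfies P(R,S) = P(R)·P(S). For instance P(R=4) = 0.100, P(S=0) = 0.100, and 0.100×0.100 = 0.010 matches the joint entry. So R and S are independent.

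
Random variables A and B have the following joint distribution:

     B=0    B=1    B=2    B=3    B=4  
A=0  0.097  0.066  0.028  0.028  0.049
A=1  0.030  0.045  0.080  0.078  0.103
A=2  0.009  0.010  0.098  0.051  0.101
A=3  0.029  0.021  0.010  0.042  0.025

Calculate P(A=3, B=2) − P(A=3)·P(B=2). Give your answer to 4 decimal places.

P(A=3) = 0.029 + 0.021 + 0.010 + 0.042 + 0.025 = 0.127.
P(B=2) = 0.028 + 0.080 + 0.098 + 0.010 = 0.216.
P(A=3, B=2) − P(A=3)P(B=2) = 0.010 − 0.127×0.216 = -0.0174.

-0.0174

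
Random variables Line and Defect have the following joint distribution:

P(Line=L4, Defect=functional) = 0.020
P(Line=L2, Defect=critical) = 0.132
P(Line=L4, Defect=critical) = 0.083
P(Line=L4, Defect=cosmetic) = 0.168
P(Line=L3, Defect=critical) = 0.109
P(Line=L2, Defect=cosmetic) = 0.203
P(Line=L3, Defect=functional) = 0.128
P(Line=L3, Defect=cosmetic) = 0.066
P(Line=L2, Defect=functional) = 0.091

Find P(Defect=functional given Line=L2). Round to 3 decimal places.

0.214

P(Line=L2) = 0.203 + 0.091 + 0.132 = 0.426.
P(Defect=functional | Line=L2) = 0.091/0.426 = 0.214.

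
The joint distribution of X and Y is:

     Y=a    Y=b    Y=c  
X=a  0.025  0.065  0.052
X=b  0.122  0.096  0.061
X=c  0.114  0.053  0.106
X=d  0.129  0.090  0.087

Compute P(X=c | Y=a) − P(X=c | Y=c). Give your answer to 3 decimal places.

P(Y=a) = 0.025 + 0.122 + 0.114 + 0.129 = 0.390; P(X=c | Y=a) = 0.114/0.390 = 0.2923.
P(Y=c) = 0.052 + 0.061 + 0.106 + 0.087 = 0.306; P(X=c | Y=c) = 0.106/0.306 = 0.3464.
Difference = -0.054.

-0.054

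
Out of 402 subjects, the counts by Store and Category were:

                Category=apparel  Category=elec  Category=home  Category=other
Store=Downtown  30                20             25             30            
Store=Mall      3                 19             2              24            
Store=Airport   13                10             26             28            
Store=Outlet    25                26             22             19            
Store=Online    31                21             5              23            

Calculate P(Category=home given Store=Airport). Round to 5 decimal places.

0.33766

Total with Store=Airport: 13 + 10 + 26 + 28 = 77.
P(Category=home | Store=Airport) = 26/77 = 0.33766.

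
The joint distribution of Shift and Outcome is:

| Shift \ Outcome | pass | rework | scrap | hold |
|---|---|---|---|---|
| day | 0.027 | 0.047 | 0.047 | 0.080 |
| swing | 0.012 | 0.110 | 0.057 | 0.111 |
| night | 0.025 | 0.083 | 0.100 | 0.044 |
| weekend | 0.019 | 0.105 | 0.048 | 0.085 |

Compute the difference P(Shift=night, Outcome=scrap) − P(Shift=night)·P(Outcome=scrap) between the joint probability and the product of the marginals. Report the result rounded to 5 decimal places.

P(Shift=night) = 0.025 + 0.083 + 0.100 + 0.044 = 0.252.
P(Outcome=scrap) = 0.047 + 0.057 + 0.100 + 0.048 = 0.252.
P(Shift=night, Outcome=scrap) − P(Shift=night)P(Outcome=scrap) = 0.100 − 0.252×0.252 = 0.03650.

0.03650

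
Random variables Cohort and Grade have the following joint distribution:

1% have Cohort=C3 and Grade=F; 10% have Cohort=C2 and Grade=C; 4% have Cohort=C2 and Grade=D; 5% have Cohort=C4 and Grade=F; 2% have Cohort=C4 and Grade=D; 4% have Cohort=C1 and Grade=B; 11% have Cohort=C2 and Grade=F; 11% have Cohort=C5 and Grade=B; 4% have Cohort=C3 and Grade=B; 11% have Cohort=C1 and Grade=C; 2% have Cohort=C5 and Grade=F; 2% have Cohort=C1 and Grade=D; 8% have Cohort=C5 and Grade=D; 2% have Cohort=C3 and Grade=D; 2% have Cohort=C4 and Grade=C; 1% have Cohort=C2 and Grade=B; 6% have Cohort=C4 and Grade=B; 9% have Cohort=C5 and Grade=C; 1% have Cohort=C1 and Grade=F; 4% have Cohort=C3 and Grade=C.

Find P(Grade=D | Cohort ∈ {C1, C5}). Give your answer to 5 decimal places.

P(Cohort=C1) = 0.04 + 0.11 + 0.02 + 0.01 = 0.18.
P(Cohort=C5) = 0.11 + 0.09 + 0.08 + 0.02 = 0.30.
P(Cohort ∈ {C1, C5}) = 0.18 + 0.30 = 0.48; P(Grade=D, Cohort ∈ {C1, C5}) = 0.02 + 0.08 = 0.10.
P(Grade=D | Cohort ∈ {C1, C5}) = 0.10/0.48 = 0.20833.

0.20833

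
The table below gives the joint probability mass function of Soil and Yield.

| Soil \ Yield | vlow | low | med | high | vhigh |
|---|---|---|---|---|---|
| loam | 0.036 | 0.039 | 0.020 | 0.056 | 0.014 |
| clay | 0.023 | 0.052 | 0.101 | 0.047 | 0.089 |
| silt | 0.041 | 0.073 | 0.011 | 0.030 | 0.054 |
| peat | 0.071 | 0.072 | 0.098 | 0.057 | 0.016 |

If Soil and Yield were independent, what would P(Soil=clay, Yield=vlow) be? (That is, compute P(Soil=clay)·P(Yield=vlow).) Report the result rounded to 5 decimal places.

P(Soil=clay) = 0.023 + 0.052 + 0.101 + 0.047 + 0.089 = 0.312.
P(Yield=vlow) = 0.036 + 0.023 + 0.041 + 0.071 = 0.171.
Product: 0.312 × 0.171 = 0.05335.

0.05335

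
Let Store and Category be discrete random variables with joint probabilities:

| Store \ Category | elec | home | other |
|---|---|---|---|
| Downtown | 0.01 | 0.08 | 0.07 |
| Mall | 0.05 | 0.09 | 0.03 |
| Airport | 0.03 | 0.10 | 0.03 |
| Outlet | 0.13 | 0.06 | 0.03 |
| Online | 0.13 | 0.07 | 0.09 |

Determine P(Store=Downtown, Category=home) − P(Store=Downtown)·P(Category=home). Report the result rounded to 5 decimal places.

0.01600

P(Store=Downtown) = 0.01 + 0.08 + 0.07 = 0.16.
P(Category=home) = 0.08 + 0.09 + 0.10 + 0.06 + 0.07 = 0.40.
P(Store=Downtown, Category=home) − P(Store=Downtown)P(Category=home) = 0.08 − 0.16×0.40 = 0.01600.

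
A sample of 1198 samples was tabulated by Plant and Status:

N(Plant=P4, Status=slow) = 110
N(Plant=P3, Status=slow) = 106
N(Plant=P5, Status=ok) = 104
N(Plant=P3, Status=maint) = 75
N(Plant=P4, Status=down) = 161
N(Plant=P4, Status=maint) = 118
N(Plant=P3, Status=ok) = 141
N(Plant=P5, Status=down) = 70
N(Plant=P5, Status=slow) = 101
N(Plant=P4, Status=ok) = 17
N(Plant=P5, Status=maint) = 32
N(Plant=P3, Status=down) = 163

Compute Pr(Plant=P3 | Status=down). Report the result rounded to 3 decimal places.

0.414

Total with Status=down: 163 + 161 + 70 = 394.
P(Plant=P3 | Status=down) = 163/394 = 0.414.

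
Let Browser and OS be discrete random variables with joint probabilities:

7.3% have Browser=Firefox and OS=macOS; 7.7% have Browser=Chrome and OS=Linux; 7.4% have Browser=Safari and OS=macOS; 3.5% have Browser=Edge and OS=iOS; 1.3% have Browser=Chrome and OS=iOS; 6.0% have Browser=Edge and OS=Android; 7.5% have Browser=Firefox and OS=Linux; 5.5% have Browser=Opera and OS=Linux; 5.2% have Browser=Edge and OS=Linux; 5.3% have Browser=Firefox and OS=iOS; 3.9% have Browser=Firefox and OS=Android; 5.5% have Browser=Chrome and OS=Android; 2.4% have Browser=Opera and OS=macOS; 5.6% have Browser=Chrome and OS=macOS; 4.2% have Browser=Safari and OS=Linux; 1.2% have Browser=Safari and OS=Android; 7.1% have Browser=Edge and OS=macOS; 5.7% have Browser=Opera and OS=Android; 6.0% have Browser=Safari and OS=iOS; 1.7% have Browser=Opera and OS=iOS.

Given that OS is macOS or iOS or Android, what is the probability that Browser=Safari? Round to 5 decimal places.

0.20887

P(OS=macOS) = 0.056 + 0.073 + 0.074 + 0.071 + 0.024 = 0.298.
P(OS=iOS) = 0.013 + 0.053 + 0.060 + 0.035 + 0.017 = 0.178.
P(OS=Android) = 0.055 + 0.039 + 0.012 + 0.060 + 0.057 = 0.223.
P(OS ∈ {macOS, iOS, Android}) = 0.298 + 0.178 + 0.223 = 0.699; P(Browser=Safari, OS ∈ {macOS, iOS, Android}) = 0.074 + 0.060 + 0.012 = 0.146.
P(Browser=Safari | OS ∈ {macOS, iOS, Android}) = 0.146/0.699 = 0.20887.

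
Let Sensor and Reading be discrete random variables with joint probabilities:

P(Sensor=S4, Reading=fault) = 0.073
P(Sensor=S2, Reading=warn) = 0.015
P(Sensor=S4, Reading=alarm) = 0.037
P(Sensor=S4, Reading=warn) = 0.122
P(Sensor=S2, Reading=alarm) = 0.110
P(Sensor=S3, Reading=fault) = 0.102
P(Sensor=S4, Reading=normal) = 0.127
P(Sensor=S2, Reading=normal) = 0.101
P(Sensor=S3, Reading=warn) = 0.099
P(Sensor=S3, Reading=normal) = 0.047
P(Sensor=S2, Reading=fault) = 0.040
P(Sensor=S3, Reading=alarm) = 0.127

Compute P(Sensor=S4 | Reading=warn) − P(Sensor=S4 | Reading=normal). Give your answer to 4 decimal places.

0.0551

P(Reading=warn) = 0.015 + 0.099 + 0.122 = 0.236; P(Sensor=S4 | Reading=warn) = 0.122/0.236 = 0.51695.
P(Reading=normal) = 0.101 + 0.047 + 0.127 = 0.275; P(Sensor=S4 | Reading=normal) = 0.127/0.275 = 0.46182.
Difference = 0.0551.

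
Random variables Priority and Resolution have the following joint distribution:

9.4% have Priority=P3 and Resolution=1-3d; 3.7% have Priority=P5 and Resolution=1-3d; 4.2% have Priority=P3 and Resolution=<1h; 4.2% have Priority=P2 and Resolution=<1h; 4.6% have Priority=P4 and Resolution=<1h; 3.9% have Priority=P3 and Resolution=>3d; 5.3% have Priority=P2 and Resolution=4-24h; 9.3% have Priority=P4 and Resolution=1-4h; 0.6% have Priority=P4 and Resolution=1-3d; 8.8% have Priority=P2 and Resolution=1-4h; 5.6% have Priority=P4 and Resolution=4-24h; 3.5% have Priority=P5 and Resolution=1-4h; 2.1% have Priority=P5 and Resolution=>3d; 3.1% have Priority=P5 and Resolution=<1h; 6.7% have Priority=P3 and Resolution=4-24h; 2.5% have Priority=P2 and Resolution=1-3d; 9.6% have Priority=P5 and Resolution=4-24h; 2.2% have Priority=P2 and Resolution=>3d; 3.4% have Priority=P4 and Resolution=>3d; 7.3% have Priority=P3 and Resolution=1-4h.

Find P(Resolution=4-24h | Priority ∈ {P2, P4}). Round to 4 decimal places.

P(Priority=P2) = 0.042 + 0.088 + 0.053 + 0.025 + 0.022 = 0.230.
P(Priority=P4) = 0.046 + 0.093 + 0.056 + 0.006 + 0.034 = 0.235.
P(Priority ∈ {P2, P4}) = 0.230 + 0.235 = 0.465; P(Resolution=4-24h, Priority ∈ {P2, P4}) = 0.053 + 0.056 = 0.109.
P(Resolution=4-24h | Priority ∈ {P2, P4}) = 0.109/0.465 = 0.2344.

0.2344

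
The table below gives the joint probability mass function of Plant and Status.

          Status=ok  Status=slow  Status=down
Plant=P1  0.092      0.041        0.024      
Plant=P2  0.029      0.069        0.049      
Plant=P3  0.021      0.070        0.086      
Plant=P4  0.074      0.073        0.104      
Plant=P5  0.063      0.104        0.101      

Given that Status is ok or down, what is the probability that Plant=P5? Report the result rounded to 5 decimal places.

P(Status=ok) = 0.092 + 0.029 + 0.021 + 0.074 + 0.063 = 0.279.
P(Status=down) = 0.024 + 0.049 + 0.086 + 0.104 + 0.101 = 0.364.
P(Status ∈ {ok, down}) = 0.279 + 0.364 = 0.643; P(Plant=P5, Status ∈ {ok, down}) = 0.063 + 0.101 = 0.164.
P(Plant=P5 | Status ∈ {ok, down}) = 0.164/0.643 = 0.25505.

0.25505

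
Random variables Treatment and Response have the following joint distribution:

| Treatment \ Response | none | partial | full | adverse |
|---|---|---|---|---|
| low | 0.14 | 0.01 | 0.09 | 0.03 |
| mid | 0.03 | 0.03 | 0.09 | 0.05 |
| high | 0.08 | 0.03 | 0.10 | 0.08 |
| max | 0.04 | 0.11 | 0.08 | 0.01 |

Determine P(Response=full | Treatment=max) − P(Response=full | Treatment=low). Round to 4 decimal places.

P(Treatment=max) = 0.04 + 0.11 + 0.08 + 0.01 = 0.24; P(Response=full | Treatment=max) = 0.08/0.24 = 0.33333.
P(Treatment=low) = 0.14 + 0.01 + 0.09 + 0.03 = 0.27; P(Response=full | Treatment=low) = 0.09/0.27 = 0.33333.
Difference = 0.0000.

0.0000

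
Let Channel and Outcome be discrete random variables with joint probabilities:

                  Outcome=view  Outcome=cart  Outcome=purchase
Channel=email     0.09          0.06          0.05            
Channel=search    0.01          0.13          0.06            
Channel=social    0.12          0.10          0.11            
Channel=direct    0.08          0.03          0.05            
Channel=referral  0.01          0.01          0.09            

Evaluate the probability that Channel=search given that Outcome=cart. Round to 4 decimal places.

0.3939

P(Outcome=cart) = 0.06 + 0.13 + 0.10 + 0.03 + 0.01 = 0.33.
P(Channel=search | Outcome=cart) = 0.13/0.33 = 0.3939.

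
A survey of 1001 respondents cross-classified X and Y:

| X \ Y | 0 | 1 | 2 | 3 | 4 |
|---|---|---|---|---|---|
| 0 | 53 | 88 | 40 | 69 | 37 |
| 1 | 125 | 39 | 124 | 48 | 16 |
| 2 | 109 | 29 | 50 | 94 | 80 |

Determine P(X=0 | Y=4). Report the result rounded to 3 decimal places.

Total with Y=4: 37 + 16 + 80 = 133.
P(X=0 | Y=4) = 37/133 = 0.278.

0.278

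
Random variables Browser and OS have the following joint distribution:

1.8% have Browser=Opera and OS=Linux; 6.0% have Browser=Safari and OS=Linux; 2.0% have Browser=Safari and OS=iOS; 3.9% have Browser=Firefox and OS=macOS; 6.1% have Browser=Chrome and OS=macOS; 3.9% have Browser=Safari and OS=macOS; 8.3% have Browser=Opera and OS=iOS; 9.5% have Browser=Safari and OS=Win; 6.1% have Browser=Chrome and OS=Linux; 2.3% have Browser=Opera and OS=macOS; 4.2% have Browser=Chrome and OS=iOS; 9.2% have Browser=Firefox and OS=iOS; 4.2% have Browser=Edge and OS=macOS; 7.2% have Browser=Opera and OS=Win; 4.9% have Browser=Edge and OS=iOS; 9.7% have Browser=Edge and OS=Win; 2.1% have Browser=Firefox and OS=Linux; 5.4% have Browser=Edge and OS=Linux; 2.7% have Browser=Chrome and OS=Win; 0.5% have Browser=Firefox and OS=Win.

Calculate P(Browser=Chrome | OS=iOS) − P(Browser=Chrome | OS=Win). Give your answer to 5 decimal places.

P(OS=iOS) = 0.042 + 0.092 + 0.020 + 0.049 + 0.083 = 0.286; P(Browser=Chrome | OS=iOS) = 0.042/0.286 = 0.146853.
P(OS=Win) = 0.027 + 0.005 + 0.095 + 0.097 + 0.072 = 0.296; P(Browser=Chrome | OS=Win) = 0.027/0.296 = 0.091216.
Difference = 0.05564.

0.05564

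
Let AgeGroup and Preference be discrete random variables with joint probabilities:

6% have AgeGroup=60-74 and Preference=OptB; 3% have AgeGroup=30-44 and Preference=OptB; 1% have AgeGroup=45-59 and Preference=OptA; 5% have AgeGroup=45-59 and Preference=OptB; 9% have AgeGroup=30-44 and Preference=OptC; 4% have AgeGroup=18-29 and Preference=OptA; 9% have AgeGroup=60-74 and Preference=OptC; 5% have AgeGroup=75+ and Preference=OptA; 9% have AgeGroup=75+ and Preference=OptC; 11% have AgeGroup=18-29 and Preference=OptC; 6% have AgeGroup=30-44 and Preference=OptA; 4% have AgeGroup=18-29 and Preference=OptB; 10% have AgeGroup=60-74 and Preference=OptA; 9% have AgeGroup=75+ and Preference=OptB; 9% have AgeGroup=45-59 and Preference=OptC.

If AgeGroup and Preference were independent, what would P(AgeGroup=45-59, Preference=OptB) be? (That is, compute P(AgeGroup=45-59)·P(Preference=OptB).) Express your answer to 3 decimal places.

0.041

P(AgeGroup=45-59) = 0.01 + 0.05 + 0.09 = 0.15.
P(Preference=OptB) = 0.04 + 0.03 + 0.05 + 0.06 + 0.09 = 0.27.
Product: 0.15 × 0.27 = 0.041.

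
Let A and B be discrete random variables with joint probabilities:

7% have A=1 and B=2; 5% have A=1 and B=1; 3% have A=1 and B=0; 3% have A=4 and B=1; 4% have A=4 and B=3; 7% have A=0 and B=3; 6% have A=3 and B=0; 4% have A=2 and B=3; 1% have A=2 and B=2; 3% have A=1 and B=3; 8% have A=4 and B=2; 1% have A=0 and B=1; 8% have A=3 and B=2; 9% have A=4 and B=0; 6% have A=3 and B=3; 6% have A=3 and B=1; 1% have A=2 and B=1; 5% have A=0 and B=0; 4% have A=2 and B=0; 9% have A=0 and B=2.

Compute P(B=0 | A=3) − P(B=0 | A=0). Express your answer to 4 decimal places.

0.0035

P(A=3) = 0.06 + 0.06 + 0.08 + 0.06 = 0.26; P(B=0 | A=3) = 0.06/0.26 = 0.23077.
P(A=0) = 0.05 + 0.01 + 0.09 + 0.07 = 0.22; P(B=0 | A=0) = 0.05/0.22 = 0.22727.
Difference = 0.0035.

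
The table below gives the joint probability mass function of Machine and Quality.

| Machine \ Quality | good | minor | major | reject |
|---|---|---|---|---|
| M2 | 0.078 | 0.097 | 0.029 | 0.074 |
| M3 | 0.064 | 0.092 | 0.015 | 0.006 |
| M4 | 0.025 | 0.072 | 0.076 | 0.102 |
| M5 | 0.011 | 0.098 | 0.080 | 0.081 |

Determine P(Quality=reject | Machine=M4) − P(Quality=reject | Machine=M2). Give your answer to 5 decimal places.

P(Machine=M4) = 0.025 + 0.072 + 0.076 + 0.102 = 0.275; P(Quality=reject | Machine=M4) = 0.102/0.275 = 0.370909.
P(Machine=M2) = 0.078 + 0.097 + 0.029 + 0.074 = 0.278; P(Quality=reject | Machine=M2) = 0.074/0.278 = 0.266187.
Difference = 0.10472.

0.10472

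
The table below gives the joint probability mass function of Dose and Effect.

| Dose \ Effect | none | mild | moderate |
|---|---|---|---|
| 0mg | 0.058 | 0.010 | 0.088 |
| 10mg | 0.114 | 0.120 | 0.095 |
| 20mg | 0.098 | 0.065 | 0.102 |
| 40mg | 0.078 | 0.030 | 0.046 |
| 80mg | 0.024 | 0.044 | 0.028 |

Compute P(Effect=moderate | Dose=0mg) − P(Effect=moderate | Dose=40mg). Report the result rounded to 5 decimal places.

0.26540

P(Dose=0mg) = 0.058 + 0.010 + 0.088 = 0.156; P(Effect=moderate | Dose=0mg) = 0.088/0.156 = 0.564103.
P(Dose=40mg) = 0.078 + 0.030 + 0.046 = 0.154; P(Effect=moderate | Dose=40mg) = 0.046/0.154 = 0.298701.
Difference = 0.26540.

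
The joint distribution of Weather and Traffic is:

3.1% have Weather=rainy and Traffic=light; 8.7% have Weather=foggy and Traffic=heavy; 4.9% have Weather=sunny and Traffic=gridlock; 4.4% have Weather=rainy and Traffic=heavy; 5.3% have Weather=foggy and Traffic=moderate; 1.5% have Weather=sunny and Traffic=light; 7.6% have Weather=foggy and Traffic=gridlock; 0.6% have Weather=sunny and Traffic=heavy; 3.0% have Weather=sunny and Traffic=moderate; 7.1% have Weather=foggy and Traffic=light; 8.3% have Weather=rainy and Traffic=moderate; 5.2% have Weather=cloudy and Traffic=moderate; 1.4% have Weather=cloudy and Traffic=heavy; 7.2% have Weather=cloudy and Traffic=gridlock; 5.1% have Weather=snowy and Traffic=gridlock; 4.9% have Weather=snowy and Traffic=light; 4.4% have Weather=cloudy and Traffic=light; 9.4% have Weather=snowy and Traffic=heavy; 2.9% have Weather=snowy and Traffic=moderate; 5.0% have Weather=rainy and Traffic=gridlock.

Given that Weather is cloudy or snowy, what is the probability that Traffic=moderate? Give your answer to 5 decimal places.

0.20000

P(Weather=cloudy) = 0.044 + 0.052 + 0.014 + 0.072 = 0.182.
P(Weather=snowy) = 0.049 + 0.029 + 0.094 + 0.051 = 0.223.
P(Weather ∈ {cloudy, snowy}) = 0.182 + 0.223 = 0.405; P(Traffic=moderate, Weather ∈ {cloudy, snowy}) = 0.052 + 0.029 = 0.081.
P(Traffic=moderate | Weather ∈ {cloudy, snowy}) = 0.081/0.405 = 0.20000.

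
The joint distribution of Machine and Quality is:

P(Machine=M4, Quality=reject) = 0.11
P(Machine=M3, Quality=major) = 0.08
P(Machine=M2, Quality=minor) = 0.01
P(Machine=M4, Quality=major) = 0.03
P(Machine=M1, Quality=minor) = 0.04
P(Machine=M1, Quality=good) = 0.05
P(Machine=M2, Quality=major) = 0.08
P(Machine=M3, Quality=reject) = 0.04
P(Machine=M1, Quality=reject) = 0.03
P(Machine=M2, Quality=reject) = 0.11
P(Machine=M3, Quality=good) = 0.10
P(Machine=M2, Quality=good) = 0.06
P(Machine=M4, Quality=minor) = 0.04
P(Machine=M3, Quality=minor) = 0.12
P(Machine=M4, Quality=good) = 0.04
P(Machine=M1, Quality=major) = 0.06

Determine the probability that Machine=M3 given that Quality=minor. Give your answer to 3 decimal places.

0.571

P(Quality=minor) = 0.04 + 0.01 + 0.12 + 0.04 = 0.21.
P(Machine=M3 | Quality=minor) = 0.12/0.21 = 0.571.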